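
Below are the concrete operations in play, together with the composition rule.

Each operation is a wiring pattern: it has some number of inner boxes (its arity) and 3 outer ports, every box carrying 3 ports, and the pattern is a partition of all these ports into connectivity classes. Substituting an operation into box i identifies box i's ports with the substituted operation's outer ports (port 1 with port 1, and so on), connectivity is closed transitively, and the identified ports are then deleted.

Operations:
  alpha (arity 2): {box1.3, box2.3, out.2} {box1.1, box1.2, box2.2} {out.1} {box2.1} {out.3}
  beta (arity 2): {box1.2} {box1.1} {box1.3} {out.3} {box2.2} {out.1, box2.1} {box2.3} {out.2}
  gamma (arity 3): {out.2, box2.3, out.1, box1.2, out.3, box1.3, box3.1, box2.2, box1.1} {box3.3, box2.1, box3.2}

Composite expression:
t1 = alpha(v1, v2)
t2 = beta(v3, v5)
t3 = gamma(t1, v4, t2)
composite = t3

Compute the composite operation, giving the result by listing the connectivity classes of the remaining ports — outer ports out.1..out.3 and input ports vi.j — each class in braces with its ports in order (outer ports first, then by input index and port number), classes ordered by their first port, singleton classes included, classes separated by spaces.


{out.1, out.2, out.3, v1.3, v2.3, v4.2, v4.3, v5.1} {v1.1, v1.2, v2.2} {v2.1} {v3.1} {v3.2} {v3.3} {v4.1} {v5.2} {v5.3}

Two ports join when wires chain via gamma-identified ports.
after alpha, the pattern on (v1, v2) reads {out.1} {out.2, v1.3, v2.3} {out.3} {v1.1, v1.2, v2.2} {v2.1} (out.j = its outer ports)
after beta, the pattern on (v3, v5) reads {out.1, v5.1} {out.2} {out.3} {v3.1} {v3.2} {v3.3} {v5.2} {v5.3} (out.j = its outer ports)
after gamma, the pattern on (v1, v2, v4, v3, v5) reads {out.1, out.2, out.3, v1.3, v2.3, v4.2, v4.3, v5.1} {v1.1, v1.2, v2.2} {v2.1} {v3.1} {v3.2} {v3.3} {v4.1} {v5.2} {v5.3} (out.j = its outer ports)


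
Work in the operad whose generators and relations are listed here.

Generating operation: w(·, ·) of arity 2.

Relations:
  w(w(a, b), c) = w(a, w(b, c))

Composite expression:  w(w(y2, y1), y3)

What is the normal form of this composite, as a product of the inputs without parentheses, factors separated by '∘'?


Under associativity of w, the answer is the y's in reading order.
w(y2, y1) linearizes to y2 ∘ y1
w(w(y2, y1), y3) linearizes to y2 ∘ y1 ∘ y3

y2 ∘ y1 ∘ y3


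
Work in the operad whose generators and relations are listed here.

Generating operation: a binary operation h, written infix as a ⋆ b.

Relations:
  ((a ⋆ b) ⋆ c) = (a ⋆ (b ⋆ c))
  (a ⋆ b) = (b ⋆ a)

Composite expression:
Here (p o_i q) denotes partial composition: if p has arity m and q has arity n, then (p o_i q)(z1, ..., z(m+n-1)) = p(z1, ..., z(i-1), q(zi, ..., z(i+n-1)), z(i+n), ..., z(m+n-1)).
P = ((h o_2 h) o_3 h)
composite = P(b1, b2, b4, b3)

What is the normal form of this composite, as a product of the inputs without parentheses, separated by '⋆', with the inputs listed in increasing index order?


Any arrangement under h is one operation, so sort the b-inputs.
(b4 ⋆ b3) flattens to b4 ⋆ b3
(b2 ⋆ (b4 ⋆ b3)) flattens to b2 ⋆ b4 ⋆ b3
(b1 ⋆ (b2 ⋆ (b4 ⋆ b3))) flattens to b1 ⋆ b2 ⋆ b4 ⋆ b3
putting the inputs in ascending order: b1 ⋆ b2 ⋆ b3 ⋆ b4

b1 ⋆ b2 ⋆ b3 ⋆ b4


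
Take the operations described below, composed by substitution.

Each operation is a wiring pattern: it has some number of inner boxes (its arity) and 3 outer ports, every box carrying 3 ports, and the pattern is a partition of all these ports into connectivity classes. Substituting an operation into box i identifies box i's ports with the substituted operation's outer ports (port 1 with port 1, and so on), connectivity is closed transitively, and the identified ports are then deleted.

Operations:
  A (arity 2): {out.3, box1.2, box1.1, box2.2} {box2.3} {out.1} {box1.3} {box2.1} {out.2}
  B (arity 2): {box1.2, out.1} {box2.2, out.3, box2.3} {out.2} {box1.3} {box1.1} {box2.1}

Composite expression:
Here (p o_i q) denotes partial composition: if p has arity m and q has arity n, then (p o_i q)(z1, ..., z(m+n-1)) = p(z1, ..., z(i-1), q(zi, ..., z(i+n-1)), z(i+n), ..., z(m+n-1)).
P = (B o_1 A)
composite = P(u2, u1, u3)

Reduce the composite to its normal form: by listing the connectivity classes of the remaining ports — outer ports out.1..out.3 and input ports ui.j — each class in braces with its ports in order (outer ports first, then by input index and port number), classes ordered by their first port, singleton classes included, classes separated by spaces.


Two ports join when wires chain via B-identified ports.
after A, the pattern on (u2, u1) reads {out.1} {out.2} {out.3, u1.2, u2.1, u2.2} {u1.1} {u1.3} {u2.3} (out.j = its outer ports)
after B, the pattern on (u2, u1, u3) reads {out.1} {out.2} {out.3, u3.2, u3.3} {u1.1} {u1.2, u2.1, u2.2} {u1.3} {u2.3} {u3.1} (out.j = its outer ports)

{out.1} {out.2} {out.3, u3.2, u3.3} {u1.1} {u1.2, u2.1, u2.2} {u1.3} {u2.3} {u3.1}


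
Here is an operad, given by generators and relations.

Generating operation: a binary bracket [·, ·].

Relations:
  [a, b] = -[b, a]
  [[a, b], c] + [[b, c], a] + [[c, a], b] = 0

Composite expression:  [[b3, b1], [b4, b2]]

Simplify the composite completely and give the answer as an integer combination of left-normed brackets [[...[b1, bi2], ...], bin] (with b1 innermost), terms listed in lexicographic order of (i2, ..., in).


Left-normed coefficients sit on the b1-initial expansion words.
Composite bracket: [[b3, b1], [b4, b2]]
Applying ab - ba throughout gives 8 signed words (2^3 = 8).
The b1-initial words carry the normal form:
  sign of b1b3b2b4 is +1, so it contributes +[[[b1, b3], b2], b4]
  sign of b1b3b4b2 is -1, so it contributes -[[[b1, b3], b4], b2]

[[[b1, b3], b2], b4] - [[[b1, b3], b4], b2]


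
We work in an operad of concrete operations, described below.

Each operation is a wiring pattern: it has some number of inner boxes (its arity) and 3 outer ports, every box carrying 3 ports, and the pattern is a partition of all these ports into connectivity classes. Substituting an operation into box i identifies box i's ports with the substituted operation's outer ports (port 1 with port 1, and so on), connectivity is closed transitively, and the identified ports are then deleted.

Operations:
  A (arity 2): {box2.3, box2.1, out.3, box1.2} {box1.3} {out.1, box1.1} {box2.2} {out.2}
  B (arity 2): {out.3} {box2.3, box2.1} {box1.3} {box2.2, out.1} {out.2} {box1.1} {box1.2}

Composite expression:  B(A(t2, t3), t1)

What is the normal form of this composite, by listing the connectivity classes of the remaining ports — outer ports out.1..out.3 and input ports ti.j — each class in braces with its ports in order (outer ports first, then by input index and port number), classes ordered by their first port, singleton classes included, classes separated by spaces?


{out.1, t1.2} {out.2} {out.3} {t1.1, t1.3} {t2.1} {t2.2, t3.1, t3.3} {t2.3} {t3.2}

Treat the ports identified at B as solder joints: merge, then drop.
after A, the pattern on (t2, t3) reads {out.1, t2.1} {out.2} {out.3, t2.2, t3.1, t3.3} {t2.3} {t3.2} (out.j = its outer ports)
after B, the pattern on (t2, t3, t1) reads {out.1, t1.2} {out.2} {out.3} {t1.1, t1.3} {t2.1} {t2.2, t3.1, t3.3} {t2.3} {t3.2} (out.j = its outer ports)


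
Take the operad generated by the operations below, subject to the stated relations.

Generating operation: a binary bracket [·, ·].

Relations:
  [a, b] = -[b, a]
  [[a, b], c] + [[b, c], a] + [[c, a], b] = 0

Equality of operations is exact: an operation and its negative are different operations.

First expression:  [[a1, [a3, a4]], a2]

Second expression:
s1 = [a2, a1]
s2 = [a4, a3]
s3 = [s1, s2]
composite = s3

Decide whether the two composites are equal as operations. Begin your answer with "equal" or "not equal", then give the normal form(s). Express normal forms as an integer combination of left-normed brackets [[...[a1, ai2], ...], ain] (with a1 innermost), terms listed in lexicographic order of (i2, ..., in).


not equal; the first gives [[[a1, a3], a4], a2] - [[[a1, a4], a3], a2] and the second [[[a1, a2], a3], a4] - [[[a1, a2], a4], a3]

The first expression, normalized: [[[a1, a3], a4], a2] - [[[a1, a4], a3], a2]
The second expression, normalized: [[[a1, a2], a3], a4] - [[[a1, a2], a4], a3]
No match — not equal.


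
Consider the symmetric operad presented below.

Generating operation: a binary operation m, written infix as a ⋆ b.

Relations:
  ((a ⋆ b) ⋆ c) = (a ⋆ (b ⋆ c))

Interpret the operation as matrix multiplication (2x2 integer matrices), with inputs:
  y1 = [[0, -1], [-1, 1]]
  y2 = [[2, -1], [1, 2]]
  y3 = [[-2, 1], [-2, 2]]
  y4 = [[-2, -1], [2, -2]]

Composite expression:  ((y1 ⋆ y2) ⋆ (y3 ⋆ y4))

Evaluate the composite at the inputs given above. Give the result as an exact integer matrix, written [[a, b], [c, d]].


[[-22, 4], [18, -6]]

(y1 ⋆ y2) = [[-1, -2], [-1, 3]]
(y3 ⋆ y4) = [[6, 0], [8, -2]]
((y1 ⋆ y2) ⋆ (y3 ⋆ y4)) = [[-22, 4], [18, -6]]


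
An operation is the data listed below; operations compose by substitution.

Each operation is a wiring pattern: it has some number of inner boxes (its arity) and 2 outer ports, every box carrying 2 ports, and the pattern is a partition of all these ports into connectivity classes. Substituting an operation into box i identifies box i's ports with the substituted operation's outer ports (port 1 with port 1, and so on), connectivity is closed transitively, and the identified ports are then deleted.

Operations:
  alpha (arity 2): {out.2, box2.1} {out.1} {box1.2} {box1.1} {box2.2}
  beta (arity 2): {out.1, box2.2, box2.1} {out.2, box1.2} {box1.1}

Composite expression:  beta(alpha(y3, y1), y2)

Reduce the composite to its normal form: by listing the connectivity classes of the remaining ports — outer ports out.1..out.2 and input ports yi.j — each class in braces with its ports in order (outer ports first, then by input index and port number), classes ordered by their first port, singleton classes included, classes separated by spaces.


After gluing at beta, chains via deleted ports link the y-ports.
composing alpha on (y3, y1), with out.j its own outer ports: {out.1} {out.2, y1.1} {y1.2} {y3.1} {y3.2}
composing beta on (y3, y1, y2), with out.j its own outer ports: {out.1, y2.1, y2.2} {out.2, y1.1} {y1.2} {y3.1} {y3.2}

{out.1, y2.1, y2.2} {out.2, y1.1} {y1.2} {y3.1} {y3.2}


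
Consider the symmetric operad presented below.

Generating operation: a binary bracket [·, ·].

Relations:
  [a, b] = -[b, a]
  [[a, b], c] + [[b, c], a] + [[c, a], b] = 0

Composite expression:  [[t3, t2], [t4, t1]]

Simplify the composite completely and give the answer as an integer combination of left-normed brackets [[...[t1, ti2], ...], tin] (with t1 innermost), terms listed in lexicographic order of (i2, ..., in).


-[[[t1, t4], t2], t3] + [[[t1, t4], t3], t2]

In the tensor algebra, words opening t1 carry the t1-anchored form.
Composite bracket: [[t3, t2], [t4, t1]]
Each bracket splits as ab - ba, giving 8 signed words (2^3 = 8).
Words beginning with t1 determine it all:
  the word t1t4t2t3 carries sign -1 and contributes -[[[t1, t4], t2], t3]
  the word t1t4t3t2 carries sign +1 and contributes +[[[t1, t4], t3], t2]


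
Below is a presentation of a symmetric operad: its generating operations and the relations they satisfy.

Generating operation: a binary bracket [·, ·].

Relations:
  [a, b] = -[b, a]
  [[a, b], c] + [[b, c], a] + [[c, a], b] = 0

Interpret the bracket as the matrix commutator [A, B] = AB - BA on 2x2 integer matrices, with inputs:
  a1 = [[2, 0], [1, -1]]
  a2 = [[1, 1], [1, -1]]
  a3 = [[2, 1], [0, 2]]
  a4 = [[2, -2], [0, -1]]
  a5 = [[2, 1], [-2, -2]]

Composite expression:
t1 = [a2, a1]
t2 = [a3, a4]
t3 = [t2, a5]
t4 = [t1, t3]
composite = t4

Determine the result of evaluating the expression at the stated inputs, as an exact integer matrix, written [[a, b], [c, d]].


[[-12, 60], [12, 12]]


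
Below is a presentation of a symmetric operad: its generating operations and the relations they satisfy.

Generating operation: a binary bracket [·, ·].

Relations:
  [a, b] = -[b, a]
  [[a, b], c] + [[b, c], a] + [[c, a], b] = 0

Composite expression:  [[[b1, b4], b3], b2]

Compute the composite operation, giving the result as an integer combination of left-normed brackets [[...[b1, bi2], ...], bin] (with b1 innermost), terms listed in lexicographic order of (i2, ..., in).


Antisymmetry and Jacobi reduce to b1-anchored left-normed brackets.
Composite bracket: [[[b1, b4], b3], b2]
Applying ab - ba throughout gives 8 signed words (2^3 = 8).
The b1-initial words carry the normal form:
  from b1b4b3b2, sign +1: term +[[[b1, b4], b3], b2]

[[[b1, b4], b3], b2]


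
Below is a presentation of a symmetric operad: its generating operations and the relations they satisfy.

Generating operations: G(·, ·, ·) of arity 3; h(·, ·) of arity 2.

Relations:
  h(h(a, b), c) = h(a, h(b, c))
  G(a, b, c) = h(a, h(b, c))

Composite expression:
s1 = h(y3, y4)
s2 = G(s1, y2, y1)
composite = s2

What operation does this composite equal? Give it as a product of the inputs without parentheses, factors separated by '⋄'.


y3 ⋄ y4 ⋄ y2 ⋄ y1

All parenthesizations of G agree; list the y-inputs left to right.
h(y3, y4) flattens to y3 ⋄ y4
G(h(y3, y4), y2, y1) flattens to y3 ⋄ y4 ⋄ y2 ⋄ y1


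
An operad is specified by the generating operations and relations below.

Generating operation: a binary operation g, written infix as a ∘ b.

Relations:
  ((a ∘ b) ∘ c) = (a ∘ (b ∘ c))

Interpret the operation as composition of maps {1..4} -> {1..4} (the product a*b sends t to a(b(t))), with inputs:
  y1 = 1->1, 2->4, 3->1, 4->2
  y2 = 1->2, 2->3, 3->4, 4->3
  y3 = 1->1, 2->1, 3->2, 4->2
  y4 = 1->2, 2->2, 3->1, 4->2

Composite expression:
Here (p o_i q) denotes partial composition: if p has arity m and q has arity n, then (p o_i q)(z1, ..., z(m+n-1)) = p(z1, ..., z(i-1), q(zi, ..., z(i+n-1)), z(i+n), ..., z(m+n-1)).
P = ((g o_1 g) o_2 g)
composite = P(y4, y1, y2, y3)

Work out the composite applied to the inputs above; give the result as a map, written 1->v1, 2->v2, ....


1->2, 2->2, 3->2, 4->2


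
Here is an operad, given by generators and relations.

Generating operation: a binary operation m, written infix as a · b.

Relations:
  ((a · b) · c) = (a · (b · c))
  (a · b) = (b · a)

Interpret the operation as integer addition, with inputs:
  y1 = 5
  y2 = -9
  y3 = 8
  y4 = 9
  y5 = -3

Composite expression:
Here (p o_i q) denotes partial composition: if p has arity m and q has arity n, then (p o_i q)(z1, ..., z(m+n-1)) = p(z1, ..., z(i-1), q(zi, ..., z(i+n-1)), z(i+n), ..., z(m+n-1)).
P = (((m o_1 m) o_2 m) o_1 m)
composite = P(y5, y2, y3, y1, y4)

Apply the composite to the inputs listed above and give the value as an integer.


(y5 · y2) = -12
(y3 · y1) = 13
((y5 · y2) · (y3 · y1)) = 1
(((y5 · y2) · (y3 · y1)) · y4) = 10

10


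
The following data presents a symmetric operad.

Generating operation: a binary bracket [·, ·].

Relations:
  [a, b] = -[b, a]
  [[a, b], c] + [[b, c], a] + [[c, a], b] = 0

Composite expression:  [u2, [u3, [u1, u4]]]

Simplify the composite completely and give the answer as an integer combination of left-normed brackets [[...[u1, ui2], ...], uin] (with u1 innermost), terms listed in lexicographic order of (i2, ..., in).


[[[u1, u4], u3], u2]

A multilinear Lie element is pinned by u1-initial words (u1 innermost).
Composite bracket: [u2, [u3, [u1, u4]]]
Applying ab - ba throughout gives 8 signed words (2^3 = 8).
Coefficients come from the u1-initial words:
  from u1u4u3u2, sign +1: term +[[[u1, u4], u3], u2]


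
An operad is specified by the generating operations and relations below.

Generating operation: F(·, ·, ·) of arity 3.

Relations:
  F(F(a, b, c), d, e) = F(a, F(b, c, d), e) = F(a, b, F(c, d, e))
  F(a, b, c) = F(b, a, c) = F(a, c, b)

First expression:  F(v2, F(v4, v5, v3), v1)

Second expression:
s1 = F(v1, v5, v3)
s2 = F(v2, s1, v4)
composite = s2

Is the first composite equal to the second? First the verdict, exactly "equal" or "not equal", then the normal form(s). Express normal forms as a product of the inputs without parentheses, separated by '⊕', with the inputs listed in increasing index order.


The first composite normalizes to v1 ⊕ v2 ⊕ v3 ⊕ v4 ⊕ v5
The second composite normalizes to v1 ⊕ v2 ⊕ v3 ⊕ v4 ⊕ v5
Both agree, so they are equal.

equal; both compose to v1 ⊕ v2 ⊕ v3 ⊕ v4 ⊕ v5


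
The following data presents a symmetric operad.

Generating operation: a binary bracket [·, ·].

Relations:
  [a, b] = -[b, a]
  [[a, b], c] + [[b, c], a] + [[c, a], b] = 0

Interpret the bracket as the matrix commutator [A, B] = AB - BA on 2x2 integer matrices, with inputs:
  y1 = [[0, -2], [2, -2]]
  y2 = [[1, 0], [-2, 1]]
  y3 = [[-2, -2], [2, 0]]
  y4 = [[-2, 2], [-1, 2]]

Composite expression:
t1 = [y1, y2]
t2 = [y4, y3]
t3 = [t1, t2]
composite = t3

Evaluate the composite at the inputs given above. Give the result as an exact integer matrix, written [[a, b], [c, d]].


[[-48, 96], [-64, 48]]


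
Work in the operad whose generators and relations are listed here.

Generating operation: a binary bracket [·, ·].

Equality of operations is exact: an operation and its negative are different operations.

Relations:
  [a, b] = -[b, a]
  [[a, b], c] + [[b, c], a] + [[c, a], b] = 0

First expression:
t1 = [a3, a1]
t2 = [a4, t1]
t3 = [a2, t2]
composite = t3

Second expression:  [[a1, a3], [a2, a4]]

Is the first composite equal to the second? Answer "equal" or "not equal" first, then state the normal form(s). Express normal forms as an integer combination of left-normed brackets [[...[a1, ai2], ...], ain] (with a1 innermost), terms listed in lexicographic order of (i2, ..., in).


not equal; the first gives -[[[a1, a3], a4], a2] and the second [[[a1, a3], a2], a4] - [[[a1, a3], a4], a2]


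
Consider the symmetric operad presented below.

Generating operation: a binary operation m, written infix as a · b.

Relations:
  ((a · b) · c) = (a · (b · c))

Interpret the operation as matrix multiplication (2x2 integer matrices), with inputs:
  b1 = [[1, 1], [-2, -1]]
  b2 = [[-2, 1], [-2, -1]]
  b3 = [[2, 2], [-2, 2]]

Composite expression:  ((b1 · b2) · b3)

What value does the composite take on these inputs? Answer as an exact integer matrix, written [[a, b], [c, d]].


[[-8, -8], [14, 10]]

(b1 · b2) = [[-4, 0], [6, -1]]
((b1 · b2) · b3) = [[-8, -8], [14, 10]]


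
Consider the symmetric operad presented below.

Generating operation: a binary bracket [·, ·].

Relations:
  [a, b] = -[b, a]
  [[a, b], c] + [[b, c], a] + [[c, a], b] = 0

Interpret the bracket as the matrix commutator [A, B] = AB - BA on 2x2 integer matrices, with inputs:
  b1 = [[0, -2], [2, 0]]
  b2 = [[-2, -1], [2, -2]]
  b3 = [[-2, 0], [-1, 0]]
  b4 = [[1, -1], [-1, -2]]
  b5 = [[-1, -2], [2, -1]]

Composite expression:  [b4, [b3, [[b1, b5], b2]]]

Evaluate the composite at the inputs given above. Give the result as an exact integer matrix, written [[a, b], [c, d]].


[[0, 0], [0, 0]]

[b1, b5] = [[0, 0], [0, 0]]
[[b1, b5], b2] = [[0, 0], [0, 0]]
[b3, [[b1, b5], b2]] = [[0, 0], [0, 0]]
[b4, [b3, [[b1, b5], b2]]] = [[0, 0], [0, 0]]


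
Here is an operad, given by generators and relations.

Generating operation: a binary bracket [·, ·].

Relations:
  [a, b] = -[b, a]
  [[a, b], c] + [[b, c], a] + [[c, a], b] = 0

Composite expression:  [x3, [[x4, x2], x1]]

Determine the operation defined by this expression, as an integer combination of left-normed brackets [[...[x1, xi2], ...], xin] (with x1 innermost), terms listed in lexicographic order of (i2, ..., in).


-[[[x1, x2], x4], x3] + [[[x1, x4], x2], x3]

A multilinear Lie element is pinned by x1-initial words (x1 innermost).
Composite bracket: [x3, [[x4, x2], x1]]
Under [a, b] = ab - ba we get 8 signed associative words (2^3 = 8).
Only words starting with x1 matter:
  the word x1x2x4x3 carries sign -1 and contributes -[[[x1, x2], x4], x3]
  the word x1x4x2x3 carries sign +1 and contributes +[[[x1, x4], x2], x3]


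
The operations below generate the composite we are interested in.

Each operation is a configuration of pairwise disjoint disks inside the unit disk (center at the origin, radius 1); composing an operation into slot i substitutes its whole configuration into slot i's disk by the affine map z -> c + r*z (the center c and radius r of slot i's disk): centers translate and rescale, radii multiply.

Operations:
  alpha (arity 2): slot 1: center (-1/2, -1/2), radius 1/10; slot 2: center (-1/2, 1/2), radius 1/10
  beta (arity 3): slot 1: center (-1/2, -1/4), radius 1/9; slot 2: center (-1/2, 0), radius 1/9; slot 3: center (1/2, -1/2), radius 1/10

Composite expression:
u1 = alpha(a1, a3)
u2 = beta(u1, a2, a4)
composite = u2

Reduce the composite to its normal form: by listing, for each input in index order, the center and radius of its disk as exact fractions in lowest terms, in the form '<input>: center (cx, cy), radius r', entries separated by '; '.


a1: center (-5/9, -11/36), radius 1/90; a2: center (-1/2, 0), radius 1/9; a3: center (-5/9, -7/36), radius 1/90; a4: center (1/2, -1/2), radius 1/10


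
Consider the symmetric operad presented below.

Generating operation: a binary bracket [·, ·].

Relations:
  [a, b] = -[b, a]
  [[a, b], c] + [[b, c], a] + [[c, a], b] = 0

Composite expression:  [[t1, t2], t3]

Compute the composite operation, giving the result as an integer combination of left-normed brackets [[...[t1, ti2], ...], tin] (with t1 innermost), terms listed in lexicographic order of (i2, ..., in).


Skip Jacobi rewriting: expand, keep t1-initial words, read off terms.
Composite bracket: [[t1, t2], t3]
The bracket unfolds into 4 signed words via [a, b] = ab - ba (2^2 = 4).
Keep just the words that open with t1:
  from t1t2t3, sign +1: term +[[t1, t2], t3]

[[t1, t2], t3]


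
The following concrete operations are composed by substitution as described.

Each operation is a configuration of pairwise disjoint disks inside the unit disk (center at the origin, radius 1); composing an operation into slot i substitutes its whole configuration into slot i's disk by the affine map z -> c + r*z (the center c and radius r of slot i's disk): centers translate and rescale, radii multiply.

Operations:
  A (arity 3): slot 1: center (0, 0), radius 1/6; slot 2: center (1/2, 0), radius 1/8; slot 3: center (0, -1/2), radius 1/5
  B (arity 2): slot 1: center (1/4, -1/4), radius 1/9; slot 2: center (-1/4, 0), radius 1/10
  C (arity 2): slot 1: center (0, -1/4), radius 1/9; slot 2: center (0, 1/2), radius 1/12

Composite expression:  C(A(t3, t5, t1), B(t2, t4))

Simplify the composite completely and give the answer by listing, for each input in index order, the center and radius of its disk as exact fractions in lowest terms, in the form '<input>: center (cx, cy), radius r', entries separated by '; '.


t1: center (0, -11/36), radius 1/45; t2: center (1/48, 23/48), radius 1/108; t3: center (0, -1/4), radius 1/54; t4: center (-1/48, 1/2), radius 1/120; t5: center (1/18, -1/4), radius 1/72

Nesting under C composes maps z -> c + r*z down each t-path.
t3: after 2 affine steps, its disk has center (0, -1/4), radius 1/54
t5: after 2 affine steps, its disk has center (1/18, -1/4), radius 1/72
t1: after 2 affine steps, its disk has center (0, -11/36), radius 1/45
t2: after 2 affine steps, its disk has center (1/48, 23/48), radius 1/108
t4: after 2 affine steps, its disk has center (-1/48, 1/2), radius 1/120


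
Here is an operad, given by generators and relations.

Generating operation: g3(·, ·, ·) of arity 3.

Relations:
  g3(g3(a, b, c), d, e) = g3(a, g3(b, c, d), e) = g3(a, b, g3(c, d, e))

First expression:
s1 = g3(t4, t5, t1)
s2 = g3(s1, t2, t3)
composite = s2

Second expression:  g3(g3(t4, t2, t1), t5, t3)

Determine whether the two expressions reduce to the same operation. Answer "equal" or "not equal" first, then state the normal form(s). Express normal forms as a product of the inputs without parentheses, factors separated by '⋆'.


not equal; the first gives t4 ⋆ t5 ⋆ t1 ⋆ t2 ⋆ t3 and the second t4 ⋆ t2 ⋆ t1 ⋆ t5 ⋆ t3

The first expression, normalized: t4 ⋆ t5 ⋆ t1 ⋆ t2 ⋆ t3
The second expression, normalized: t4 ⋆ t2 ⋆ t1 ⋆ t5 ⋆ t3
No match — not equal.


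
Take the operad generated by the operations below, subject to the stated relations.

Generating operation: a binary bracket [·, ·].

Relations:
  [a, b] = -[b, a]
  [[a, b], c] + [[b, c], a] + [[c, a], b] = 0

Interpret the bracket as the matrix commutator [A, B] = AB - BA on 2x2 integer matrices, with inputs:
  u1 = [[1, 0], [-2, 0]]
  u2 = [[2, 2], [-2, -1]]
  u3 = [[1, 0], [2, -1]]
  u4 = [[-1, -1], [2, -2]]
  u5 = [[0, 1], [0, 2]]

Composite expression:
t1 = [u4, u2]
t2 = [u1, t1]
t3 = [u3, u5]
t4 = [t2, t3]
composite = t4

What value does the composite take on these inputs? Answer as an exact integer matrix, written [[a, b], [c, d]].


[u4, u2] = [[-2, 5], [8, 2]]
[u1, [u4, u2]] = [[10, 5], [0, -10]]
[u3, u5] = [[-2, 2], [-4, 2]]
[[u1, [u4, u2]], [u3, u5]] = [[-20, 60], [80, 20]]

[[-20, 60], [80, 20]]


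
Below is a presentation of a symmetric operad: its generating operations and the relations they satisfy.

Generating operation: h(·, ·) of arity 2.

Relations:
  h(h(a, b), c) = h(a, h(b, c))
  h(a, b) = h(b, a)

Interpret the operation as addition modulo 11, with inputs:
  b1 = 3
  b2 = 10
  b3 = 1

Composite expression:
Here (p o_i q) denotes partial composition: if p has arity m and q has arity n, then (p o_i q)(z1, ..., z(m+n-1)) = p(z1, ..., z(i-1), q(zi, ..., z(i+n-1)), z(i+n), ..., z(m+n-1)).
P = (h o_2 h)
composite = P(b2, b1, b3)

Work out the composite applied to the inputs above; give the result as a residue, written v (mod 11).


h(b1, b3) = 4
h(b2, h(b1, b3)) = 3

3 (mod 11)


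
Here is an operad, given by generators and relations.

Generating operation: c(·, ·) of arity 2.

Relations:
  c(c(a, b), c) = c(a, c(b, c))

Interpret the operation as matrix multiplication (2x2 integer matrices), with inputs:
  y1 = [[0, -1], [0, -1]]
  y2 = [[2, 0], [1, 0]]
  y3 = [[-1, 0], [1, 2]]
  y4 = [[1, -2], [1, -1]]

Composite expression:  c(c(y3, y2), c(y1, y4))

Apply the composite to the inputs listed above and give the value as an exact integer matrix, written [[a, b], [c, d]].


[[2, -2], [-4, 4]]


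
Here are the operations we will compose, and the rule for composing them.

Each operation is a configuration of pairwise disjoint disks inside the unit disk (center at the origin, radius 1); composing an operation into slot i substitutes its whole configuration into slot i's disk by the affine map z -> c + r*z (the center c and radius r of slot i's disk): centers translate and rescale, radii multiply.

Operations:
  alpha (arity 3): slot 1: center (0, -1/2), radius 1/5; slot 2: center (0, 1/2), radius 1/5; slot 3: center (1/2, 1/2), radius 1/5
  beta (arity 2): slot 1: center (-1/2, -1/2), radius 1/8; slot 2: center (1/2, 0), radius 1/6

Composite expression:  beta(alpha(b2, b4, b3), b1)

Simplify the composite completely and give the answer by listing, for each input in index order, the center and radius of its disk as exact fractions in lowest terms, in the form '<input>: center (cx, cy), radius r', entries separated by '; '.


b1: center (1/2, 0), radius 1/6; b2: center (-1/2, -9/16), radius 1/40; b3: center (-7/16, -7/16), radius 1/40; b4: center (-1/2, -7/16), radius 1/40

Each b-disk chains the slot maps above it in beta; radii multiply.
b2: after 2 affine steps, its disk has center (-1/2, -9/16), radius 1/40
b4: after 2 affine steps, its disk has center (-1/2, -7/16), radius 1/40
b3: after 2 affine steps, its disk has center (-7/16, -7/16), radius 1/40
b1: after 1 affine step, its disk has center (1/2, 0), radius 1/6


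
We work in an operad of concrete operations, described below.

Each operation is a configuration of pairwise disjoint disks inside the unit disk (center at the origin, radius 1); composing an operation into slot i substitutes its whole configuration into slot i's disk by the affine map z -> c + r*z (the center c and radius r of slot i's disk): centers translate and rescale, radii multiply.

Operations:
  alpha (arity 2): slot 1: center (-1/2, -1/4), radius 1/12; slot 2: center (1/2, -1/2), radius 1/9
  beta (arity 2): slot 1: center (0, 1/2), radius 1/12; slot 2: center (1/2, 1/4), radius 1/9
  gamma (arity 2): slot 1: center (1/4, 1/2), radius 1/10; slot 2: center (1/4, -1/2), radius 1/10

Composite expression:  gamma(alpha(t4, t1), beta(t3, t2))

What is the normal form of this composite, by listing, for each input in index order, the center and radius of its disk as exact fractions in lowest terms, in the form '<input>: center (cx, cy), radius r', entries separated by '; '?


t1: center (3/10, 9/20), radius 1/90; t2: center (3/10, -19/40), radius 1/90; t3: center (1/4, -9/20), radius 1/120; t4: center (1/5, 19/40), radius 1/120


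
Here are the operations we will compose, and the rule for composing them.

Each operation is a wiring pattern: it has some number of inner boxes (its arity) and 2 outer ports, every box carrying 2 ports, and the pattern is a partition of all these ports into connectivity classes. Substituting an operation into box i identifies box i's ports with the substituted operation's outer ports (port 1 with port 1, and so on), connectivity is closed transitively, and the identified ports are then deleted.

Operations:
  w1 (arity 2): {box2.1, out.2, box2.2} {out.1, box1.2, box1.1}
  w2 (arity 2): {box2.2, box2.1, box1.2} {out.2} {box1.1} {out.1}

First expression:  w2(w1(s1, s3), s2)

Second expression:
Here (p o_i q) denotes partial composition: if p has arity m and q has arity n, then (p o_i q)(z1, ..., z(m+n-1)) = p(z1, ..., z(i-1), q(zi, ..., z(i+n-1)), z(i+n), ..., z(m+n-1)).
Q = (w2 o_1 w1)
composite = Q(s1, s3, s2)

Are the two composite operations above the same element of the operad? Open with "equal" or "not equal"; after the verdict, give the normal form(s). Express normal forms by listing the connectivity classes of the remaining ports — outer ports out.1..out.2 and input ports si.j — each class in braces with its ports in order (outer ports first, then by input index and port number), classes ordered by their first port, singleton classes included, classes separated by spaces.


equal; both compose to {out.1} {out.2} {s1.1, s1.2} {s2.1, s2.2, s3.1, s3.2}

In normal form, the first expression is {out.1} {out.2} {s1.1, s1.2} {s2.1, s2.2, s3.1, s3.2}
In normal form, the second expression is {out.1} {out.2} {s1.1, s1.2} {s2.1, s2.2, s3.1, s3.2}
Identical normal forms: equal.


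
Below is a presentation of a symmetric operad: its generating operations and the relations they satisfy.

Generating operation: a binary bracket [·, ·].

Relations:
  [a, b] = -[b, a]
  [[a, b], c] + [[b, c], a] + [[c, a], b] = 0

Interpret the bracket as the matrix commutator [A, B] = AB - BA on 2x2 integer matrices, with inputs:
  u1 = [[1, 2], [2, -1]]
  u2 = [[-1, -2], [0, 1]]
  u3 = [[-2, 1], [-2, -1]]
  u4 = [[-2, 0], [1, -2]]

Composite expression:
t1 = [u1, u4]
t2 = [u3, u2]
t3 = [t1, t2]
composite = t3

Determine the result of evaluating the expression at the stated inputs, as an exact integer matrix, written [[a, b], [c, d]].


[[8, 16], [0, -8]]

[u1, u4] = [[2, 0], [-2, -2]]
[u3, u2] = [[-4, 4], [4, 4]]
[[u1, u4], [u3, u2]] = [[8, 16], [0, -8]]


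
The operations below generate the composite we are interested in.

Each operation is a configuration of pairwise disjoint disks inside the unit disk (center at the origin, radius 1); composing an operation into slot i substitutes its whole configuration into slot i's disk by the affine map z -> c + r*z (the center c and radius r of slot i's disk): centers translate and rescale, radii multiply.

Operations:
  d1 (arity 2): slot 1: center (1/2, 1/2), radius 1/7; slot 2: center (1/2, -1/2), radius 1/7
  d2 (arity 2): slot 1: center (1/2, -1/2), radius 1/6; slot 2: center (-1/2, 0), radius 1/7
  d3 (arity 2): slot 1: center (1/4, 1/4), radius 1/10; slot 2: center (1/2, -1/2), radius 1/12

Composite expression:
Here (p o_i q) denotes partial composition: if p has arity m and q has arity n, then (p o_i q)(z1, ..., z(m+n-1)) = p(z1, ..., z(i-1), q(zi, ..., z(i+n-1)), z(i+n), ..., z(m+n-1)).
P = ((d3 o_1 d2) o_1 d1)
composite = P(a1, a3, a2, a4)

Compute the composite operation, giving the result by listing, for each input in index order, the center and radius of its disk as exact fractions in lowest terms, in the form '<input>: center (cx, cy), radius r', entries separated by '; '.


Follow each a-input down from d3: c' goes to c + r*c', radius to r*r'.
input a1: composing its 3 substitution steps yields center (37/120, 5/24), radius 1/420
input a3: composing its 3 substitution steps yields center (37/120, 23/120), radius 1/420
input a2: composing its 2 substitution steps yields center (1/5, 1/4), radius 1/70
input a4: composing its 1 substitution step yields center (1/2, -1/2), radius 1/12

a1: center (37/120, 5/24), radius 1/420; a2: center (1/5, 1/4), radius 1/70; a3: center (37/120, 23/120), radius 1/420; a4: center (1/2, -1/2), radius 1/12


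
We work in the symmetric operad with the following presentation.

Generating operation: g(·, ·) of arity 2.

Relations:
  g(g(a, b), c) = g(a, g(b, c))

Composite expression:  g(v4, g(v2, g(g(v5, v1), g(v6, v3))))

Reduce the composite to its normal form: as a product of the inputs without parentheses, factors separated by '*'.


v4 * v2 * v5 * v1 * v6 * v3

Every regrouping of g is equal, so read the v-inputs in written order.
g(v5, v1) unparenthesizes to v5 * v1
g(v6, v3) unparenthesizes to v6 * v3
g(g(v5, v1), g(v6, v3)) unparenthesizes to v5 * v1 * v6 * v3
g(v2, g(g(v5, v1), g(v6, v3))) unparenthesizes to v2 * v5 * v1 * v6 * v3
g(v4, g(v2, g(g(v5, v1), g(v6, v3)))) unparenthesizes to v4 * v2 * v5 * v1 * v6 * v3


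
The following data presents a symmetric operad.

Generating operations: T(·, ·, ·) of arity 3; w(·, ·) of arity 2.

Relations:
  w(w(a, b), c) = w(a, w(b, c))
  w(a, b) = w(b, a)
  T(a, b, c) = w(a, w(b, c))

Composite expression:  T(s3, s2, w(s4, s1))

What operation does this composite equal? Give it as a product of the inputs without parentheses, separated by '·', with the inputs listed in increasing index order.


s1 · s2 · s3 · s4

Any arrangement under T is one operation, so sort the s-inputs.
w(s4, s1) unparenthesizes to s4 · s1
T(s3, s2, w(s4, s1)) unparenthesizes to s3 · s2 · s4 · s1
putting the inputs in ascending order: s1 · s2 · s3 · s4


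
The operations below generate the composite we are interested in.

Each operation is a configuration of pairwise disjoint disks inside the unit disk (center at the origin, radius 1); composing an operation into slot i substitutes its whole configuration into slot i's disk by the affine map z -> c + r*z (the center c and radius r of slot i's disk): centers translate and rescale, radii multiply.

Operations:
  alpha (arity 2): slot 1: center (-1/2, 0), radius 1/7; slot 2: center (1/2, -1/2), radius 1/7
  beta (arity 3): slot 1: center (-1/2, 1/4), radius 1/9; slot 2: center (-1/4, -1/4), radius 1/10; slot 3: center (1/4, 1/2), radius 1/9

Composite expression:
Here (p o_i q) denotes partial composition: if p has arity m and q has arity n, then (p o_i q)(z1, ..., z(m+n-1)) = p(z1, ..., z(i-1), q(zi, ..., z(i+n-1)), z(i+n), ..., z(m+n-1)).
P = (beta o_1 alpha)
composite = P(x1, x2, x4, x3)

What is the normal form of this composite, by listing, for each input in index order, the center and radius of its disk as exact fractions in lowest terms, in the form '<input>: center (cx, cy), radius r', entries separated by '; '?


x1: center (-5/9, 1/4), radius 1/63; x2: center (-4/9, 7/36), radius 1/63; x3: center (1/4, 1/2), radius 1/9; x4: center (-1/4, -1/4), radius 1/10

Each x-disk chains the slot maps above it in beta; radii multiply.
input x1: composing its 2 substitution steps yields center (-5/9, 1/4), radius 1/63
input x2: composing its 2 substitution steps yields center (-4/9, 7/36), radius 1/63
input x4: composing its 1 substitution step yields center (-1/4, -1/4), radius 1/10
input x3: composing its 1 substitution step yields center (1/4, 1/2), radius 1/9


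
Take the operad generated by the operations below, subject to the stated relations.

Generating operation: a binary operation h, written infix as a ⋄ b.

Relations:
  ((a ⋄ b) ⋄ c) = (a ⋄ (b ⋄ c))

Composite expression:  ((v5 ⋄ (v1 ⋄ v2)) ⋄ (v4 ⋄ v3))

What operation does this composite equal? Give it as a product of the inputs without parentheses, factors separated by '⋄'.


v5 ⋄ v1 ⋄ v2 ⋄ v4 ⋄ v3

Key point: h is associative — brackets drop, the v-order remains.
(v1 ⋄ v2) collapses to v1 ⋄ v2
(v5 ⋄ (v1 ⋄ v2)) collapses to v5 ⋄ v1 ⋄ v2
(v4 ⋄ v3) collapses to v4 ⋄ v3
((v5 ⋄ (v1 ⋄ v2)) ⋄ (v4 ⋄ v3)) collapses to v5 ⋄ v1 ⋄ v2 ⋄ v4 ⋄ v3


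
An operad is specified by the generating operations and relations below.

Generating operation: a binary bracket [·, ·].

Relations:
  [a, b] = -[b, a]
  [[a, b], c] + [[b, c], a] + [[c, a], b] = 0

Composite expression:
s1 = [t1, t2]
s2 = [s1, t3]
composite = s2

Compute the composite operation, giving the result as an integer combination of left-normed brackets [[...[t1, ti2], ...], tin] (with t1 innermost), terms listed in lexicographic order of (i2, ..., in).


[[t1, t2], t3]


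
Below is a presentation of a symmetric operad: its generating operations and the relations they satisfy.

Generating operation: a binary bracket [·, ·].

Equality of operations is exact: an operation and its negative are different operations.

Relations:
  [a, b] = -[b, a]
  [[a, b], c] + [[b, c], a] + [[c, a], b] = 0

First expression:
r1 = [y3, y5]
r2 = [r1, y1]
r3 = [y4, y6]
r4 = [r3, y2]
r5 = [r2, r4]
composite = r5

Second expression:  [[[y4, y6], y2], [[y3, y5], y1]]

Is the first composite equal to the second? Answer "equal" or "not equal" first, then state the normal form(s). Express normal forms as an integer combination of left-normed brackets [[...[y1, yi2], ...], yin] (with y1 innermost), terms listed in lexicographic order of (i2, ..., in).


not equal; the first gives [[[[[y1, y3], y5], y2], y4], y6] - [[[[[y1, y3], y5], y2], y6], y4] - [[[[[y1, y3], y5], y4], y6], y2] + [[[[[y1, y3], y5], y6], y4], y2] - [[[[[y1, y5], y3], y2], y4], y6] + [[[[[y1, y5], y3], y2], y6], y4] + [[[[[y1, y5], y3], y4], y6], y2] - [[[[[y1, y5], y3], y6], y4], y2] and the second -[[[[[y1, y3], y5], y2], y4], y6] + [[[[[y1, y3], y5], y2], y6], y4] + [[[[[y1, y3], y5], y4], y6], y2] - [[[[[y1, y3], y5], y6], y4], y2] + [[[[[y1, y5], y3], y2], y4], y6] - [[[[[y1, y5], y3], y2], y6], y4] - [[[[[y1, y5], y3], y4], y6], y2] + [[[[[y1, y5], y3], y6], y4], y2]

The first composite normalizes to [[[[[y1, y3], y5], y2], y4], y6] - [[[[[y1, y3], y5], y2], y6], y4] - [[[[[y1, y3], y5], y4], y6], y2] + [[[[[y1, y3], y5], y6], y4], y2] - [[[[[y1, y5], y3], y2], y4], y6] + [[[[[y1, y5], y3], y2], y6], y4] + [[[[[y1, y5], y3], y4], y6], y2] - [[[[[y1, y5], y3], y6], y4], y2]
The second composite normalizes to -[[[[[y1, y3], y5], y2], y4], y6] + [[[[[y1, y3], y5], y2], y6], y4] + [[[[[y1, y3], y5], y4], y6], y2] - [[[[[y1, y3], y5], y6], y4], y2] + [[[[[y1, y5], y3], y2], y4], y6] - [[[[[y1, y5], y3], y2], y6], y4] - [[[[[y1, y5], y3], y4], y6], y2] + [[[[[y1, y5], y3], y6], y4], y2]
Distinct normal forms: not equal.


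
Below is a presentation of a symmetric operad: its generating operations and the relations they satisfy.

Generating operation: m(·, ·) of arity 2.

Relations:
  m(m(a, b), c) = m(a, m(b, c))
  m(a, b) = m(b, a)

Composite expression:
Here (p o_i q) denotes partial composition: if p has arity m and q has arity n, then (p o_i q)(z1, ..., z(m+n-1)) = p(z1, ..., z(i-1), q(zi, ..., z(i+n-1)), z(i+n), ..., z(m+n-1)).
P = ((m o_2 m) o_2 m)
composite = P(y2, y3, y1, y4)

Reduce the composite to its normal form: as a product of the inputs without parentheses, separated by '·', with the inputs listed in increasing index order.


y1 · y2 · y3 · y4

Shape and order are irrelevant to m; the y-input set decides.
m(y3, y1) flattens to y3 · y1
m(m(y3, y1), y4) flattens to y3 · y1 · y4
m(y2, m(m(y3, y1), y4)) flattens to y2 · y3 · y1 · y4
reordering the factors by index: y1 · y2 · y3 · y4
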